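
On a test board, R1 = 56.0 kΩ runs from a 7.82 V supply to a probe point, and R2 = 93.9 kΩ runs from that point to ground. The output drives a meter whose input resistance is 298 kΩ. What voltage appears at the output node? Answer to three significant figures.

V_out ≈ 4.38 V

The load sits in parallel with R2: R2‖R_L = (93.9 × 298) / (93.9 + 298) = 71.40 kΩ.
V_out = 7.82 × 71.40 / (56.0 + 71.40) = 7.82 × 71.40/127.4 = 4.38 V.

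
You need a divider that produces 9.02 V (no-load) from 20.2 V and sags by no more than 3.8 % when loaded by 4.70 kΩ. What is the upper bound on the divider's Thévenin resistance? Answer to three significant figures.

R_th ≤ 186 Ω

Loading drop = R_th/(R_th + R_L) ≤ 0.0380, so R_th ≤ R_L · ε/(1−ε) = 4.70 kΩ × 0.0380/0.9620 = 186 Ω.
(Any R1, R2 with R2/(R1+R2) = 0.447 and R1‖R2 ≤ 186 Ω will meet the spec.)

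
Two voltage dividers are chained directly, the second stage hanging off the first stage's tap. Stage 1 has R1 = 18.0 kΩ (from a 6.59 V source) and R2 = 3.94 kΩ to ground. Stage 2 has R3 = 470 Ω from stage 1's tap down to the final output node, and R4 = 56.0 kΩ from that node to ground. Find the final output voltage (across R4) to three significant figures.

V_out ≈ 1.11 V

Stage 2 presents R3+R4 = 56470 Ω as a load on stage 1's tap.
Stage 1's lower leg becomes R2‖(R3+R4) = 3683 Ω, so V_mid = 6.59 × 3683/21680 = 1.119 V.
Stage 2 is itself unloaded: V_out = V_mid × R4/(R3+R4) = 1.119 × 56000/56470 = 1.11 V.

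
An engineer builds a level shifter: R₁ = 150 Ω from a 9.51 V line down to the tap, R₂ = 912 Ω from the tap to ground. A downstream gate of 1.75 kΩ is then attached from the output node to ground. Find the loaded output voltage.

The load sits in parallel with R₂: R₂‖R_L = (912 × 1750) / (912 + 1750) = 599.5 Ω.
V_out = 9.51 × 599.5 / (150 + 599.5) = 9.51 × 599.5/749.5 = 7.61 V.

V_out ≈ 7.61 V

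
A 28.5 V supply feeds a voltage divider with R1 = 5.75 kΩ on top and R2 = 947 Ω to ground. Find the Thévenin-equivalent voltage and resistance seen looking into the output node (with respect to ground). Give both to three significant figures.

V_th is the open-circuit tap voltage: 28.5 × 947/(5750 + 947) = 4.03 V.
With the supply zeroed, R1 and R2 appear in parallel from the tap: R_th = R1‖R2 = (5750 × 947)/6697 = 813 Ω.

V_th = 4.03 V, R_th = 813 Ω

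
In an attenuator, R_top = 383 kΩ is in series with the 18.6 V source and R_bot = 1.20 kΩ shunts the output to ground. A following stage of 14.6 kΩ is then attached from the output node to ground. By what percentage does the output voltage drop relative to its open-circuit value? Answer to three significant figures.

The divider's output (Thévenin) resistance is R_top‖R_bot = 1.196 kΩ.
Fractional drop under load = R_th/(R_th + R_L) = 1.196 / (1.196 + 14.6) = 0.07573.
So the output falls by 7.57 %.

7.57 %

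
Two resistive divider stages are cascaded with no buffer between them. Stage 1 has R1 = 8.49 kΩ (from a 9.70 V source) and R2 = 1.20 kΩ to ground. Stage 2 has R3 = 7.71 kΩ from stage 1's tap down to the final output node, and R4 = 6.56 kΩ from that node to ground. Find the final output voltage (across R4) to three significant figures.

V_out ≈ 0.514 V

Stage 2 presents R3+R4 = 14.27 kΩ as a load on stage 1's tap.
Stage 1's lower leg becomes R2‖(R3+R4) = 1.107 kΩ, so V_mid = 9.70 × 1.107/9.597 = 1.119 V.
Stage 2 is itself unloaded: V_out = V_mid × R4/(R3+R4) = 1.119 × 6.56/14.27 = 0.514 V.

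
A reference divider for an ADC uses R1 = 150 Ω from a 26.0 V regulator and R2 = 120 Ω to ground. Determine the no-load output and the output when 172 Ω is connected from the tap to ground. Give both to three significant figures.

Open-circuit: V = 26.0 × 120/(150 + 120) = 11.6 V.
With the load, R2 becomes R2‖R_L = 70.68 Ω, so V = 26.0 × 70.68/220.7 = 8.33 V.

Unloaded: 11.6 V; loaded: 8.33 V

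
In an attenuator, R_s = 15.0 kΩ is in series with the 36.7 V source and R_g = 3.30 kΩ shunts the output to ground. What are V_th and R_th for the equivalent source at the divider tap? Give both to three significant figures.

V_th = 6.62 V, R_th = 2.70 kΩ

V_th is the open-circuit tap voltage: 36.7 × 3.30/(15.0 + 3.30) = 6.62 V.
With the supply zeroed, R_s and R_g appear in parallel from the tap: R_th = R_s‖R_g = (15.0 × 3.30)/18.30 = 2.70 kΩ.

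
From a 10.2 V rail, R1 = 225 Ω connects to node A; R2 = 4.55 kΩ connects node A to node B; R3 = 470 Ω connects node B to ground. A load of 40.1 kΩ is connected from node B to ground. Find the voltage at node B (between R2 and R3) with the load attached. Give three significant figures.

At node B, R3 is in parallel with the load: R3‖R_L = 464.6 Ω.
Below node A the resistance is R2 + (R3‖R_L) = 5015 Ω, so V_A = 10.2 × 5015/5240 = 9.762 V.
Then V_B = V_A × (R3‖R_L)/(R2 + R3‖R_L) = 9.762 × 464.6/5015 = 0.904 V.

V ≈ 0.904 V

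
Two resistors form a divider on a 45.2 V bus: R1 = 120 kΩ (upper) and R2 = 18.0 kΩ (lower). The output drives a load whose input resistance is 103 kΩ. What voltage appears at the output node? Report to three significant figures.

The load sits in parallel with R2: R2‖R_L = (18.0 × 103) / (18.0 + 103) = 15.32 kΩ.
V_out = 45.2 × 15.32 / (120 + 15.32) = 45.2 × 15.32/135.3 = 5.12 V.
(Unloaded it would have been 5.90 V.)

V_out ≈ 5.12 V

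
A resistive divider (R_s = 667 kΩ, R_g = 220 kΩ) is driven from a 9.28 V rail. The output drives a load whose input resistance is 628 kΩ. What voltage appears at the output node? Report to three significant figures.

V_out ≈ 1.82 V

The load sits in parallel with R_g: R_g‖R_L = (220 × 628) / (220 + 628) = 162.9 kΩ.
V_out = 9.28 × 162.9 / (667 + 162.9) = 9.28 × 162.9/829.9 = 1.82 V.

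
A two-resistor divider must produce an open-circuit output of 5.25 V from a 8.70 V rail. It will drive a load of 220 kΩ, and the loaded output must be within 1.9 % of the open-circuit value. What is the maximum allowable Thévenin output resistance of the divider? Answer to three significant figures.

R_th ≤ 4.26 kΩ

Loading drop = R_th/(R_th + R_L) ≤ 0.0190, so R_th ≤ R_L · ε/(1−ε) = 220 kΩ × 0.0190/0.9810 = 4.26 kΩ.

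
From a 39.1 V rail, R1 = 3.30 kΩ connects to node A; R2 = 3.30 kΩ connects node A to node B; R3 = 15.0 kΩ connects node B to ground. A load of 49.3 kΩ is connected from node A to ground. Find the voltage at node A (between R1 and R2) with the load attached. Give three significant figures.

V ≈ 31.3 V

Below node A the series string R2+R3 = 18.30 kΩ sits in parallel with the 49.3 kΩ load: 13.35 kΩ.
V_A = 39.1 × 13.35/(3.30 + 13.35) = 31.3 V.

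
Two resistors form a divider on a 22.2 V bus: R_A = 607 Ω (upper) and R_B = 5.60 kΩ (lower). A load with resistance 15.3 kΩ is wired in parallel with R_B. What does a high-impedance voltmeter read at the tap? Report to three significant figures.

The load sits in parallel with R_B: R_B‖R_L = (5600 × 15300) / (5600 + 15300) = 4100 Ω.
V_out = 22.2 × 4100 / (607 + 4100) = 22.2 × 4100/4707 = 19.3 V.

V_out ≈ 19.3 V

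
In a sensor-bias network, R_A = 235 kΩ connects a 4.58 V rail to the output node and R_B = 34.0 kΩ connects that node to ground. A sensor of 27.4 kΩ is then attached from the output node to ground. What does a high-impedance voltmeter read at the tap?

V_out ≈ 0.278 V

The load sits in parallel with R_B: R_B‖R_L = (34.0 × 27.4) / (34.0 + 27.4) = 15.17 kΩ.
V_out = 4.58 × 15.17 / (235 + 15.17) = 4.58 × 15.17/250.2 = 0.278 V.
(Unloaded it would have been 0.579 V.)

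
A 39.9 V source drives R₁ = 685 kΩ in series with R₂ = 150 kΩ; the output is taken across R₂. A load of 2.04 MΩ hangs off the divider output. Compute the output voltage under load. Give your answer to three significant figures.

V_out ≈ 6.76 V

The load sits in parallel with R₂: R₂‖R_L = (150 × 2040) / (150 + 2040) = 139.7 kΩ.
V_out = 39.9 × 139.7 / (685 + 139.7) = 39.9 × 139.7/824.7 = 6.76 V.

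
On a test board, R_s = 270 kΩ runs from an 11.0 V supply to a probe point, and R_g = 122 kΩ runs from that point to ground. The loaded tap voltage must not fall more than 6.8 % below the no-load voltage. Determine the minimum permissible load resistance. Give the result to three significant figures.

R_L(min) ≈ 1.15 MΩ

Output resistance R_th = R_s‖R_g = (270 × 122)/392.0 = 84.03 kΩ.
The fractional drop is R_th/(R_th + R_L); requiring this ≤ 0.0680 gives R_L ≥ R_th(1/0.0680 − 1) = 84.03 × 13.71 = 1.15 MΩ.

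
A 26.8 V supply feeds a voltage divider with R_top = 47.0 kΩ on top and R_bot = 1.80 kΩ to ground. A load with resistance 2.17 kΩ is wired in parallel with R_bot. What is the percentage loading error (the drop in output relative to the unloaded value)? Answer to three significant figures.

44.4 %

The divider's output (Thévenin) resistance is R_top‖R_bot = 1.734 kΩ.
Fractional drop under load = R_th/(R_th + R_L) = 1.734 / (1.734 + 2.17) = 0.4441.
So the output falls by 44.4 %.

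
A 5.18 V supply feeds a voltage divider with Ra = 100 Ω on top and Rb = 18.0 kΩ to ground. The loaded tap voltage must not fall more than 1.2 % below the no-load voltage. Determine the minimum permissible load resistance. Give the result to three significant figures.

R_L(min) ≈ 8.19 kΩ

Output resistance R_th = Ra‖Rb = (100 × 18000)/18100 = 99.45 Ω.
The fractional drop is R_th/(R_th + R_L); requiring this ≤ 0.0120 gives R_L ≥ R_th(1/0.0120 − 1) = 99.45 × 82.33 = 8.19 kΩ.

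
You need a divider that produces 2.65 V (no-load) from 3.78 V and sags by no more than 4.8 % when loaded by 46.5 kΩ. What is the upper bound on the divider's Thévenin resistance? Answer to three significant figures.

Loading drop = R_th/(R_th + R_L) ≤ 0.0480, so R_th ≤ R_L · ε/(1−ε) = 46.5 kΩ × 0.0480/0.9520 = 2.34 kΩ.

R_th ≤ 2.34 kΩ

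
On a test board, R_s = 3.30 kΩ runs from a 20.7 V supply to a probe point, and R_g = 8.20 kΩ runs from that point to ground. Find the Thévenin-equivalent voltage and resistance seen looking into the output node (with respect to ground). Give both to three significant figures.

V_th = 14.8 V, R_th = 2.35 kΩ

V_th is the open-circuit tap voltage: 20.7 × 8.20/(3.30 + 8.20) = 14.8 V.
With the supply zeroed, R_s and R_g appear in parallel from the tap: R_th = R_s‖R_g = (3.30 × 8.20)/11.50 = 2.35 kΩ.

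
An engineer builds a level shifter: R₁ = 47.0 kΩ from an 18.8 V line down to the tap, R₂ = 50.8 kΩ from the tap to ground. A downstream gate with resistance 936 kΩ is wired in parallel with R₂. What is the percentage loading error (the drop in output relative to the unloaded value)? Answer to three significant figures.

The divider's output (Thévenin) resistance is R₁‖R₂ = 24.41 kΩ.
Fractional drop under load = R_th/(R_th + R_L) = 24.41 / (24.41 + 936) = 0.02542.
So the output falls by 2.54 %.

2.54 %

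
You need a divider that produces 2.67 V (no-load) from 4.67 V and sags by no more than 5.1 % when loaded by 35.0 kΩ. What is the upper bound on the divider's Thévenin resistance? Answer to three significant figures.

Loading drop = R_th/(R_th + R_L) ≤ 0.0510, so R_th ≤ R_L · ε/(1−ε) = 35.0 kΩ × 0.0510/0.9490 = 1.88 kΩ.

R_th ≤ 1.88 kΩ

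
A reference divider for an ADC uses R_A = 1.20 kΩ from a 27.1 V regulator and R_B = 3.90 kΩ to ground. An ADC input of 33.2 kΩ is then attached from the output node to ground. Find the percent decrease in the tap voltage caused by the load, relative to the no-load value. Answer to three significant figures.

The divider's output (Thévenin) resistance is R_A‖R_B = 0.9176 kΩ.
Fractional drop under load = R_th/(R_th + R_L) = 0.9176 / (0.9176 + 33.2) = 0.02690.
So the output falls by 2.69 %.

2.69 %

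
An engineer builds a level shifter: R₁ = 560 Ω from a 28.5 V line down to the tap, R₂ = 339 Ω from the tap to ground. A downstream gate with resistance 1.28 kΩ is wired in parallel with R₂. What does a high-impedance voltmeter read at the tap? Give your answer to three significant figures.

The load sits in parallel with R₂: R₂‖R_L = (339 × 1280) / (339 + 1280) = 268.0 Ω.
V_out = 28.5 × 268.0 / (560 + 268.0) = 28.5 × 268.0/828.0 = 9.23 V.

V_out ≈ 9.23 V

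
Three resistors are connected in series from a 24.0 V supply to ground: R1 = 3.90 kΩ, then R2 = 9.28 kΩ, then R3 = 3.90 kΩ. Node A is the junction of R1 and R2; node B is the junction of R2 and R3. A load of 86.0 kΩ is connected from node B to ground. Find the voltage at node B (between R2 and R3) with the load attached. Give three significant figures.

V ≈ 5.29 V

At node B, R3 is in parallel with the load: R3‖R_L = 3.731 kΩ.
Below node A the resistance is R2 + (R3‖R_L) = 13.01 kΩ, so V_A = 24.0 × 13.01/16.91 = 18.47 V.
Then V_B = V_A × (R3‖R_L)/(R2 + R3‖R_L) = 18.47 × 3.731/13.01 = 5.29 V.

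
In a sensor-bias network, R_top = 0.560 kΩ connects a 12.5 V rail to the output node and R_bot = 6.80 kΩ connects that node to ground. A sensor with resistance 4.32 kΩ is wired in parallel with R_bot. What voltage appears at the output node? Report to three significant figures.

V_out ≈ 10.3 V

The load sits in parallel with R_bot: R_bot‖R_L = (6800 × 4320) / (6800 + 4320) = 2642 Ω.
V_out = 12.5 × 2642 / (560 + 2642) = 12.5 × 2642/3202 = 10.3 V.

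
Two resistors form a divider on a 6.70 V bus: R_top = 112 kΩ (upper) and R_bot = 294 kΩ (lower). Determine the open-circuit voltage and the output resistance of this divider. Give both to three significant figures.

V_th = 4.85 V, R_th = 81.1 kΩ

V_th is the open-circuit tap voltage: 6.70 × 294/(112 + 294) = 4.85 V.
With the supply zeroed, R_top and R_bot appear in parallel from the tap: R_th = R_top‖R_bot = (112 × 294)/406.0 = 81.1 kΩ.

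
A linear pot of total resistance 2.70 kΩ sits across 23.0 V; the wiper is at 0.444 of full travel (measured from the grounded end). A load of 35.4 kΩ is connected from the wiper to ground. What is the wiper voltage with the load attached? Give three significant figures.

V ≈ 10.0 V

The wiper splits the pot into (1−α)R = 1.501 kΩ above and αR = 1.199 kΩ below.
Lower section ‖ load = 1.160 kΩ.
V_wiper = 23.0 × 1.160/(1.501 + 1.160) = 10.0 V.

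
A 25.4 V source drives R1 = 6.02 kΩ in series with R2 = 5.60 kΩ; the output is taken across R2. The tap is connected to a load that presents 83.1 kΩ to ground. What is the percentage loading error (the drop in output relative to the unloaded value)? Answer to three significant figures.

3.37 %

The divider's output (Thévenin) resistance is R1‖R2 = 2.901 kΩ.
Fractional drop under load = R_th/(R_th + R_L) = 2.901 / (2.901 + 83.1) = 0.03373.
So the output falls by 3.37 %.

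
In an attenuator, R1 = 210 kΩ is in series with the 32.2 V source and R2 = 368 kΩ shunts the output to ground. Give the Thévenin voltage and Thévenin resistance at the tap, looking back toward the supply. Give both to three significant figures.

V_th is the open-circuit tap voltage: 32.2 × 368/(210 + 368) = 20.5 V.
With the supply zeroed, R1 and R2 appear in parallel from the tap: R_th = R1‖R2 = (210 × 368)/578.0 = 134 kΩ.

V_th = 20.5 V, R_th = 134 kΩ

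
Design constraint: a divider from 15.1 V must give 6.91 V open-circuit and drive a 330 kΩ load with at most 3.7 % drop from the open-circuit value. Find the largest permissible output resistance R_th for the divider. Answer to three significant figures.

Loading drop = R_th/(R_th + R_L) ≤ 0.0370, so R_th ≤ R_L · ε/(1−ε) = 330 kΩ × 0.0370/0.9630 = 12.7 kΩ.
(Any R1, R2 with R2/(R1+R2) = 0.458 and R1‖R2 ≤ 12.7 kΩ will meet the spec.)

R_th ≤ 12.7 kΩ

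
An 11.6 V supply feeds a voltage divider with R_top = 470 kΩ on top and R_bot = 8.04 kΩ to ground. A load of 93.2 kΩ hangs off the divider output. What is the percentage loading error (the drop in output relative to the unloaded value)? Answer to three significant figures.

7.82 %

The divider's output (Thévenin) resistance is R_top‖R_bot = 7.905 kΩ.
Fractional drop under load = R_th/(R_th + R_L) = 7.905 / (7.905 + 93.2) = 0.07818.
So the output falls by 7.82 %.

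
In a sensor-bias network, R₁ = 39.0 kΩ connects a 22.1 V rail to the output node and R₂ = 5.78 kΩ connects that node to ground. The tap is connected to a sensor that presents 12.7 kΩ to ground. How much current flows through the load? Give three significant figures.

R₂‖R_L = 3.972 kΩ; V_out = 22.1 × 3.972/42.97 = 2.043 V.
I_L = V_out / R_L = 2.043 / 12.7 kΩ = 0.161 mA.

I_L ≈ 0.161 mA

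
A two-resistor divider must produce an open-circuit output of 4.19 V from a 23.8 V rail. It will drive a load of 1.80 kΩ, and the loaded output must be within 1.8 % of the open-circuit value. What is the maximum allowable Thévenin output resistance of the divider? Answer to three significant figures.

Loading drop = R_th/(R_th + R_L) ≤ 0.0180, so R_th ≤ R_L · ε/(1−ε) = 1.80 kΩ × 0.0180/0.9820 = 33.0 Ω.
(Any R1, R2 with R2/(R1+R2) = 0.176 and R1‖R2 ≤ 33.0 Ω will meet the spec.)

R_th ≤ 33.0 Ω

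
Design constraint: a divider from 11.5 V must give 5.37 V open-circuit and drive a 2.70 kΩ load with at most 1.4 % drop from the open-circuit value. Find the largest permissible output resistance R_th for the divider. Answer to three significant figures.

Loading drop = R_th/(R_th + R_L) ≤ 0.0140, so R_th ≤ R_L · ε/(1−ε) = 2.70 kΩ × 0.0140/0.9860 = 38.3 Ω.

R_th ≤ 38.3 Ω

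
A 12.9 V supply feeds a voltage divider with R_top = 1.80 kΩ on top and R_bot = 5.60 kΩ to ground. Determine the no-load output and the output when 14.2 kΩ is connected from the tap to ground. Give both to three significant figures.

Open-circuit: V = 12.9 × 5.60/(1.80 + 5.60) = 9.76 V.
With the load, R_bot becomes R_bot‖R_L = 4.016 kΩ, so V = 12.9 × 4.016/5.816 = 8.91 V.

Unloaded: 9.76 V; loaded: 8.91 V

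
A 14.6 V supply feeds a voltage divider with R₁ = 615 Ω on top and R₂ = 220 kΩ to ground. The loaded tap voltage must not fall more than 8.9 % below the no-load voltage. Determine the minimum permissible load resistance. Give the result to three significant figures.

R_L(min) ≈ 6.28 kΩ

Output resistance R_th = R₁‖R₂ = (615 × 220000)/220600 = 613.3 Ω.
The fractional drop is R_th/(R_th + R_L); requiring this ≤ 0.0890 gives R_L ≥ R_th(1/0.0890 − 1) = 613.3 × 10.24 = 6.28 kΩ.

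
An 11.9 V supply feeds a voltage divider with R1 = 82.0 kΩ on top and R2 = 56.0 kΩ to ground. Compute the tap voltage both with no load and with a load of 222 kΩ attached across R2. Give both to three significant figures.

Unloaded: 4.83 V; loaded: 4.20 V

Open-circuit: V = 11.9 × 56.0/(82.0 + 56.0) = 4.83 V.
With the load, R2 becomes R2‖R_L = 44.72 kΩ, so V = 11.9 × 44.72/126.7 = 4.20 V.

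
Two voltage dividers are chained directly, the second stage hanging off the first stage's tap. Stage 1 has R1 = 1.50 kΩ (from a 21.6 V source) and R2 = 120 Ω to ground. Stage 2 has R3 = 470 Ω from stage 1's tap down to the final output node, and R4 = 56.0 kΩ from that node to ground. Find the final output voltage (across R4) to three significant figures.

Stage 2 presents R3+R4 = 56470 Ω as a load on stage 1's tap.
Stage 1's lower leg becomes R2‖(R3+R4) = 119.7 Ω, so V_mid = 21.6 × 119.7/1620 = 1.597 V.
Stage 2 is itself unloaded: V_out = V_mid × R4/(R3+R4) = 1.597 × 56000/56470 = 1.58 V.

V_out ≈ 1.58 V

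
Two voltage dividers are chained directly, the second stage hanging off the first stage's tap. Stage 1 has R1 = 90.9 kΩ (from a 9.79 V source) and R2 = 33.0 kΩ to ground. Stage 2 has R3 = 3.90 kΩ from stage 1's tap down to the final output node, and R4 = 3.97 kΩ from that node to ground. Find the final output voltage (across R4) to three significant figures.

V_out ≈ 0.323 V

Stage 2 presents R3+R4 = 7.870 kΩ as a load on stage 1's tap.
Stage 1's lower leg becomes R2‖(R3+R4) = 6.355 kΩ, so V_mid = 9.79 × 6.355/97.25 = 0.6397 V.
Stage 2 is itself unloaded: V_out = V_mid × R4/(R3+R4) = 0.6397 × 3.97/7.870 = 0.323 V.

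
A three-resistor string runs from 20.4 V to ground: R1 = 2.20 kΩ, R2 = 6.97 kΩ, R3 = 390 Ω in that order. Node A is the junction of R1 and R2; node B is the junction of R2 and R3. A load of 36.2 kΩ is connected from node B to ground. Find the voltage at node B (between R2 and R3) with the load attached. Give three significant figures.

At node B, R3 is in parallel with the load: R3‖R_L = 385.8 Ω.
Below node A the resistance is R2 + (R3‖R_L) = 7356 Ω, so V_A = 20.4 × 7356/9556 = 15.70 V.
Then V_B = V_A × (R3‖R_L)/(R2 + R3‖R_L) = 15.70 × 385.8/7356 = 0.824 V.

V ≈ 0.824 V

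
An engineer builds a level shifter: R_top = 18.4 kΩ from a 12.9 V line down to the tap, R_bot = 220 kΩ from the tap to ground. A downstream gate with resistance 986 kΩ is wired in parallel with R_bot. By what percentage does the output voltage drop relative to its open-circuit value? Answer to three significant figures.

1.69 %

The divider's output (Thévenin) resistance is R_top‖R_bot = 16.98 kΩ.
Fractional drop under load = R_th/(R_th + R_L) = 16.98 / (16.98 + 986) = 0.01693.
So the output falls by 1.69 %.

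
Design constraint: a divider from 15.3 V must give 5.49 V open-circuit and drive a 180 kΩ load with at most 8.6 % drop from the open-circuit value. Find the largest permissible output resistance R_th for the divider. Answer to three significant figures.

Loading drop = R_th/(R_th + R_L) ≤ 0.0860, so R_th ≤ R_L · ε/(1−ε) = 180 kΩ × 0.0860/0.9140 = 16.9 kΩ.
(Any R1, R2 with R2/(R1+R2) = 0.359 and R1‖R2 ≤ 16.9 kΩ will meet the spec.)

R_th ≤ 16.9 kΩ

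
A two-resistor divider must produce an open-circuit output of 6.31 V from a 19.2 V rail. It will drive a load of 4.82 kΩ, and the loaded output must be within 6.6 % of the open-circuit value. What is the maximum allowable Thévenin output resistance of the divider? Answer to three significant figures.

R_th ≤ 341 Ω

Loading drop = R_th/(R_th + R_L) ≤ 0.0660, so R_th ≤ R_L · ε/(1−ε) = 4.82 kΩ × 0.0660/0.9340 = 341 Ω.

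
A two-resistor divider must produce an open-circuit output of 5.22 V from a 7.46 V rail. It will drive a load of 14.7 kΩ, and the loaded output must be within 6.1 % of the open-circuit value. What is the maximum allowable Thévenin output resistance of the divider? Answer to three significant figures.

Loading drop = R_th/(R_th + R_L) ≤ 0.0610, so R_th ≤ R_L · ε/(1−ε) = 14.7 kΩ × 0.0610/0.9390 = 955 Ω.
(Any R1, R2 with R2/(R1+R2) = 0.700 and R1‖R2 ≤ 955 Ω will meet the spec.)

R_th ≤ 955 Ω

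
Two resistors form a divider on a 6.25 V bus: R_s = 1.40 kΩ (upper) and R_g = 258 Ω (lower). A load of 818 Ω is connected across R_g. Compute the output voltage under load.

The load sits in parallel with R_g: R_g‖R_L = (258 × 818) / (258 + 818) = 196.1 Ω.
V_out = 6.25 × 196.1 / (1400 + 196.1) = 6.25 × 196.1/1596 = 0.768 V.

V_out ≈ 0.768 V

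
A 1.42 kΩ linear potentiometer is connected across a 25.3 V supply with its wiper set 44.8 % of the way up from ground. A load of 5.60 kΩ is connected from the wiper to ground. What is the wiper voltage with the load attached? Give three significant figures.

V ≈ 10.7 V

The wiper splits the pot into (1−α)R = 783.8 Ω above and αR = 636.2 Ω below.
Lower section ‖ load = 571.3 Ω.
V_wiper = 25.3 × 571.3/(783.8 + 571.3) = 10.7 V.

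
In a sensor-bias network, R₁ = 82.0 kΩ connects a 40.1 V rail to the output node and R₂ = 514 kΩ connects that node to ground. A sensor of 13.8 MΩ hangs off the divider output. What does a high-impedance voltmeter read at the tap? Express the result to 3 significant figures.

V_out ≈ 34.4 V

The load sits in parallel with R₂: R₂‖R_L = (514 × 13800) / (514 + 13800) = 495.5 kΩ.
V_out = 40.1 × 495.5 / (82.0 + 495.5) = 40.1 × 495.5/577.5 = 34.4 V.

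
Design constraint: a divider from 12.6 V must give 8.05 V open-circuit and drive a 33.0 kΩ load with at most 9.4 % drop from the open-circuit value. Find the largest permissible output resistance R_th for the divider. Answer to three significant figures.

R_th ≤ 3.42 kΩ

Loading drop = R_th/(R_th + R_L) ≤ 0.0940, so R_th ≤ R_L · ε/(1−ε) = 33.0 kΩ × 0.0940/0.9060 = 3.42 kΩ.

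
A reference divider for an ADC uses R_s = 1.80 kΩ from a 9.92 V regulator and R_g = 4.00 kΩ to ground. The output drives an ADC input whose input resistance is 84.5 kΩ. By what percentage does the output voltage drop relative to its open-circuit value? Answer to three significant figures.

The divider's output (Thévenin) resistance is R_s‖R_g = 1.241 kΩ.
Fractional drop under load = R_th/(R_th + R_L) = 1.241 / (1.241 + 84.5) = 0.01448.
So the output falls by 1.45 %.

1.45 %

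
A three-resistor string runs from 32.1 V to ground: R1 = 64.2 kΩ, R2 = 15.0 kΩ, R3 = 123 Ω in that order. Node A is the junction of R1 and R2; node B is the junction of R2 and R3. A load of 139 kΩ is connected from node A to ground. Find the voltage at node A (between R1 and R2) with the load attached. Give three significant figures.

Below node A the series string R2+R3 = 15120 Ω sits in parallel with the 139000 Ω load: 13640 Ω.
V_A = 32.1 × 13640/(64200 + 13640) = 5.62 V.

V ≈ 5.62 V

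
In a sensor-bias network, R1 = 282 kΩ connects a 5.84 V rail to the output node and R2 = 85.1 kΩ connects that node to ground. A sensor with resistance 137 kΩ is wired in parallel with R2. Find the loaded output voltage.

V_out ≈ 0.916 V

The load sits in parallel with R2: R2‖R_L = (85.1 × 137) / (85.1 + 137) = 52.49 kΩ.
V_out = 5.84 × 52.49 / (282 + 52.49) = 5.84 × 52.49/334.5 = 0.916 V.
(Unloaded it would have been 1.35 V.)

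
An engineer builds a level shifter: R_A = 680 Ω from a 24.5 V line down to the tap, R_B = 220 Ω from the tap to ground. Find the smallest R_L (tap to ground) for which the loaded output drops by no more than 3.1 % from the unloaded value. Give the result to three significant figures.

Output resistance R_th = R_A‖R_B = (680 × 220)/900.0 = 166.2 Ω.
The fractional drop is R_th/(R_th + R_L); requiring this ≤ 0.0310 gives R_L ≥ R_th(1/0.0310 − 1) = 166.2 × 31.26 = 5.20 kΩ.

R_L(min) ≈ 5.20 kΩ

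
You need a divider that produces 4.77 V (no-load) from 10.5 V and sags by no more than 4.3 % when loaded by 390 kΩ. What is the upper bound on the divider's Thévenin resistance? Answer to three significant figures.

Loading drop = R_th/(R_th + R_L) ≤ 0.0430, so R_th ≤ R_L · ε/(1−ε) = 390 kΩ × 0.0430/0.9570 = 17.5 kΩ.

R_th ≤ 17.5 kΩ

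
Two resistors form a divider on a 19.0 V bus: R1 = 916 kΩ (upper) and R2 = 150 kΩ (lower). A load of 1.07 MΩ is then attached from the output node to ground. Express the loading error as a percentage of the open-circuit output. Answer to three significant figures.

10.8 %

Unloaded V = 19.0 × 150/1066 = 2.6735 V.
Loaded: R2‖R_L = 131.6 kΩ, giving V = 19.0 × 131.6/1048 = 2.3861 V.
Drop = (2.6735 − 2.3861) / 2.6735 = 10.8 %.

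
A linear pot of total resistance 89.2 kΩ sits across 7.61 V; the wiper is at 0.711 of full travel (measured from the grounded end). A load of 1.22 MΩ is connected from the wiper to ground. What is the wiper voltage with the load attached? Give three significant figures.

V ≈ 5.33 V

The wiper splits the pot into (1−α)R = 25.78 kΩ above and αR = 63.42 kΩ below.
Lower section ‖ load = 60.29 kΩ.
V_wiper = 7.61 × 60.29/(25.78 + 60.29) = 5.33 V.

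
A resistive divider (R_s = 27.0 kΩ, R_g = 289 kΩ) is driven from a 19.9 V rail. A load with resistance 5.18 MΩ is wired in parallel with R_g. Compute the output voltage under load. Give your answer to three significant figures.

The load sits in parallel with R_g: R_g‖R_L = (289 × 5180) / (289 + 5180) = 273.7 kΩ.
V_out = 19.9 × 273.7 / (27.0 + 273.7) = 19.9 × 273.7/300.7 = 18.1 V.
(Unloaded it would have been 18.2 V.)

V_out ≈ 18.1 V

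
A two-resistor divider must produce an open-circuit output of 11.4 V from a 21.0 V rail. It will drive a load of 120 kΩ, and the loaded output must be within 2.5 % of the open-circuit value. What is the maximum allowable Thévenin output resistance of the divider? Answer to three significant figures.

R_th ≤ 3.08 kΩ

Loading drop = R_th/(R_th + R_L) ≤ 0.0250, so R_th ≤ R_L · ε/(1−ε) = 120 kΩ × 0.0250/0.9750 = 3.08 kΩ.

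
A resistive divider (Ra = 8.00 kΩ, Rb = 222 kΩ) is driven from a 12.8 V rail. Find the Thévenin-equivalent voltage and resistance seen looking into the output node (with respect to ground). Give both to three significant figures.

V_th is the open-circuit tap voltage: 12.8 × 222/(8.00 + 222) = 12.4 V.
With the supply zeroed, Ra and Rb appear in parallel from the tap: R_th = Ra‖Rb = (8.00 × 222)/230.0 = 7.72 kΩ.

V_th = 12.4 V, R_th = 7.72 kΩ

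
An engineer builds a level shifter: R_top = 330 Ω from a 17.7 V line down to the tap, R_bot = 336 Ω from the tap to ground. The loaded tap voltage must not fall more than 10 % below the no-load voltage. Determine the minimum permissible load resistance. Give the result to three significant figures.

R_L(min) ≈ 1.50 kΩ

Output resistance R_th = R_top‖R_bot = (330 × 336)/666.0 = 166.5 Ω.
The fractional drop is R_th/(R_th + R_L); requiring this ≤ 0.100 gives R_L ≥ R_th(1/0.100 − 1) = 166.5 × 9.000 = 1.50 kΩ.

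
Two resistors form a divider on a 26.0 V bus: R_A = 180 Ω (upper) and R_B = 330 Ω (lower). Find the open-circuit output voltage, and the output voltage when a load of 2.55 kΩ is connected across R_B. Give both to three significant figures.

Open-circuit: V = 26.0 × 330/(180 + 330) = 16.8 V.
With the load, R_B becomes R_B‖R_L = 292.2 Ω, so V = 26.0 × 292.2/472.2 = 16.1 V.

Unloaded: 16.8 V; loaded: 16.1 V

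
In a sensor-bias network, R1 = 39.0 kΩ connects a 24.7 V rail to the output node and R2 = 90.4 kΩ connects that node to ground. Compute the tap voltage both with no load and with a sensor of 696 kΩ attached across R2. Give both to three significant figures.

Open-circuit: V = 24.7 × 90.4/(39.0 + 90.4) = 17.3 V.
With the load, R2 becomes R2‖R_L = 80.01 kΩ, so V = 24.7 × 80.01/119.0 = 16.6 V.

Unloaded: 17.3 V; loaded: 16.6 V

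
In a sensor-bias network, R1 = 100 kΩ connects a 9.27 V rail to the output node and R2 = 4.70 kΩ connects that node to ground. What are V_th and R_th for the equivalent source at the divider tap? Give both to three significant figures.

V_th is the open-circuit tap voltage: 9.27 × 4.70/(100 + 4.70) = 0.416 V.
With the supply zeroed, R1 and R2 appear in parallel from the tap: R_th = R1‖R2 = (100 × 4.70)/104.7 = 4.49 kΩ.

V_th = 0.416 V, R_th = 4.49 kΩ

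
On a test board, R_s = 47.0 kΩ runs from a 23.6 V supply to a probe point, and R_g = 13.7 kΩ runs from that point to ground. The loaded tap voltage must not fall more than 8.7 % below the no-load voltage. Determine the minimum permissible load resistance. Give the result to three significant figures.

Output resistance R_th = R_s‖R_g = (47.0 × 13.7)/60.70 = 10.61 kΩ.
The fractional drop is R_th/(R_th + R_L); requiring this ≤ 0.0870 gives R_L ≥ R_th(1/0.0870 − 1) = 10.61 × 10.49 = 111 kΩ.

R_L(min) ≈ 111 kΩ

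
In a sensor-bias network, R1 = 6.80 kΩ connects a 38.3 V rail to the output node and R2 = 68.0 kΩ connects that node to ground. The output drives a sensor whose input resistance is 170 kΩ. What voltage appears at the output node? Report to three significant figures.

The load sits in parallel with R2: R2‖R_L = (68.0 × 170) / (68.0 + 170) = 48.57 kΩ.
V_out = 38.3 × 48.57 / (6.80 + 48.57) = 38.3 × 48.57/55.37 = 33.6 V.

V_out ≈ 33.6 V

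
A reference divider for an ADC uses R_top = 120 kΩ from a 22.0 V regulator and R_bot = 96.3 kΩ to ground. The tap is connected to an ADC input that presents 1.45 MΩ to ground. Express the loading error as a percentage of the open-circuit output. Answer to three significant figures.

The divider's output (Thévenin) resistance is R_top‖R_bot = 53.43 kΩ.
Fractional drop under load = R_th/(R_th + R_L) = 53.43 / (53.43 + 1450) = 0.03554.
So the output falls by 3.55 %.

3.55 %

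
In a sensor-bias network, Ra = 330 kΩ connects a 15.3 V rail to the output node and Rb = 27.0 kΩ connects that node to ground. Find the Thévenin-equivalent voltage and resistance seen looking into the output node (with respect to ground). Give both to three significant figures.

V_th is the open-circuit tap voltage: 15.3 × 27.0/(330 + 27.0) = 1.16 V.
With the supply zeroed, Ra and Rb appear in parallel from the tap: R_th = Ra‖Rb = (330 × 27.0)/357.0 = 25.0 kΩ.

V_th = 1.16 V, R_th = 25.0 kΩ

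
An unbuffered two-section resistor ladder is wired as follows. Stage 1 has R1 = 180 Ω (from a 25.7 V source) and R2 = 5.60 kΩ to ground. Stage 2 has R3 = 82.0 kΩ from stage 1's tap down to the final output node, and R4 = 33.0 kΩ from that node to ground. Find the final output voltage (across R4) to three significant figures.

V_out ≈ 7.13 V

Stage 2 presents R3+R4 = 115000 Ω as a load on stage 1's tap.
Stage 1's lower leg becomes R2‖(R3+R4) = 5340 Ω, so V_mid = 25.7 × 5340/5520 = 24.86 V.
Stage 2 is itself unloaded: V_out = V_mid × R4/(R3+R4) = 24.86 × 33000/115000 = 7.13 V.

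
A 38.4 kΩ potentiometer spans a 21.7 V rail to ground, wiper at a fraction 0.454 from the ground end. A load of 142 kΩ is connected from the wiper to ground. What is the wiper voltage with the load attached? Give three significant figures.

V ≈ 9.23 V

The wiper splits the pot into (1−α)R = 20.97 kΩ above and αR = 17.43 kΩ below.
Lower section ‖ load = 15.53 kΩ.
V_wiper = 21.7 × 15.53/(20.97 + 15.53) = 9.23 V.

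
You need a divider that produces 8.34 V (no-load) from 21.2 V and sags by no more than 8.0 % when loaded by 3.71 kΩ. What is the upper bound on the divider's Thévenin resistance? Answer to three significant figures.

Loading drop = R_th/(R_th + R_L) ≤ 0.0800, so R_th ≤ R_L · ε/(1−ε) = 3.71 kΩ × 0.0800/0.9200 = 323 Ω.

R_th ≤ 323 Ω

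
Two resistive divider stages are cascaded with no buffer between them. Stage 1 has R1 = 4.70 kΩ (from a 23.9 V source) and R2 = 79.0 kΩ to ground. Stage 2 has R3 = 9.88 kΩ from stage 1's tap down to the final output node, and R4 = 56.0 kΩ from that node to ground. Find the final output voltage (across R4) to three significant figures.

V_out ≈ 18.0 V

Stage 2 presents R3+R4 = 65.88 kΩ as a load on stage 1's tap.
Stage 1's lower leg becomes R2‖(R3+R4) = 35.92 kΩ, so V_mid = 23.9 × 35.92/40.62 = 21.13 V.
Stage 2 is itself unloaded: V_out = V_mid × R4/(R3+R4) = 21.13 × 56.0/65.88 = 18.0 V.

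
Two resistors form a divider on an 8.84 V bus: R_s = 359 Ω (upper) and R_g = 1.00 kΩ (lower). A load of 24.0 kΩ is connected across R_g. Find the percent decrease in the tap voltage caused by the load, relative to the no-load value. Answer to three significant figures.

The divider's output (Thévenin) resistance is R_s‖R_g = 264.2 Ω.
Fractional drop under load = R_th/(R_th + R_L) = 264.2 / (264.2 + 24000) = 0.01089.
So the output falls by 1.09 %.

1.09 %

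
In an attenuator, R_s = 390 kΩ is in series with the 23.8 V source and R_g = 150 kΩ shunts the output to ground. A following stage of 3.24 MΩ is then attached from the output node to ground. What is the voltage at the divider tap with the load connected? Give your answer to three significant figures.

V_out ≈ 6.40 V

The load sits in parallel with R_g: R_g‖R_L = (150 × 3240) / (150 + 3240) = 143.4 kΩ.
V_out = 23.8 × 143.4 / (390 + 143.4) = 23.8 × 143.4/533.4 = 6.40 V.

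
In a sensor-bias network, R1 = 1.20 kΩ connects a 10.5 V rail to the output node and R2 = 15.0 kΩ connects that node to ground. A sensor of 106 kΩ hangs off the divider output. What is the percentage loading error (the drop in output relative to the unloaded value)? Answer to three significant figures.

1.04 %

The divider's output (Thévenin) resistance is R1‖R2 = 1.111 kΩ.
Fractional drop under load = R_th/(R_th + R_L) = 1.111 / (1.111 + 106) = 0.01037.
So the output falls by 1.04 %.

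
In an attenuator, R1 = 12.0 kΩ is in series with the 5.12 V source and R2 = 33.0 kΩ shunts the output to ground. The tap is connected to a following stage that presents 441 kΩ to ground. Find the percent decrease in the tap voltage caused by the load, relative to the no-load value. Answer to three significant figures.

The divider's output (Thévenin) resistance is R1‖R2 = 8.800 kΩ.
Fractional drop under load = R_th/(R_th + R_L) = 8.800 / (8.800 + 441) = 0.01956.
So the output falls by 1.96 %.

1.96 %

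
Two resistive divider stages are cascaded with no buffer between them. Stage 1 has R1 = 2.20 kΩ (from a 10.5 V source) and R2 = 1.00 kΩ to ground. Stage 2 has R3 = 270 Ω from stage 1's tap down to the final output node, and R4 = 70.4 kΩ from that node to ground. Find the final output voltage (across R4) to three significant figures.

V_out ≈ 3.24 V

Stage 2 presents R3+R4 = 70670 Ω as a load on stage 1's tap.
Stage 1's lower leg becomes R2‖(R3+R4) = 986.0 Ω, so V_mid = 10.5 × 986.0/3186 = 3.250 V.
Stage 2 is itself unloaded: V_out = V_mid × R4/(R3+R4) = 3.250 × 70400/70670 = 3.24 V.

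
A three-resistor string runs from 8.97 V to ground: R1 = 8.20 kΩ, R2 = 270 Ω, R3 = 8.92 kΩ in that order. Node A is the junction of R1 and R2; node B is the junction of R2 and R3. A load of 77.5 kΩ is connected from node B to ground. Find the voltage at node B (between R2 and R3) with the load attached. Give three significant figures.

V ≈ 4.36 V

At node B, R3 is in parallel with the load: R3‖R_L = 7999 Ω.
Below node A the resistance is R2 + (R3‖R_L) = 8269 Ω, so V_A = 8.97 × 8269/16470 = 4.504 V.
Then V_B = V_A × (R3‖R_L)/(R2 + R3‖R_L) = 4.504 × 7999/8269 = 4.36 V.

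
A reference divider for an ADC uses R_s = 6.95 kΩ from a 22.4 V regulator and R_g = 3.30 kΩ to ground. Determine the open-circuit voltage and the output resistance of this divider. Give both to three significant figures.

V_th = 7.21 V, R_th = 2.24 kΩ

V_th is the open-circuit tap voltage: 22.4 × 3.30/(6.95 + 3.30) = 7.21 V.
With the supply zeroed, R_s and R_g appear in parallel from the tap: R_th = R_s‖R_g = (6.95 × 3.30)/10.25 = 2.24 kΩ.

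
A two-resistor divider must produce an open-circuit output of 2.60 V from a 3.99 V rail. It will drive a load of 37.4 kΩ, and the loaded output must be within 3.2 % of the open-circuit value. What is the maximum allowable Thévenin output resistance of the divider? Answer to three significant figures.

R_th ≤ 1.24 kΩ

Loading drop = R_th/(R_th + R_L) ≤ 0.0320, so R_th ≤ R_L · ε/(1−ε) = 37.4 kΩ × 0.0320/0.9680 = 1.24 kΩ.
(Any R1, R2 with R2/(R1+R2) = 0.652 and R1‖R2 ≤ 1.24 kΩ will meet the spec.)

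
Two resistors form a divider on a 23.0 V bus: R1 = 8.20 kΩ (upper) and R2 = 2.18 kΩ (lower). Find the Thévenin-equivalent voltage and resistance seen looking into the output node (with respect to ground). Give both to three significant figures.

V_th is the open-circuit tap voltage: 23.0 × 2.18/(8.20 + 2.18) = 4.83 V.
With the supply zeroed, R1 and R2 appear in parallel from the tap: R_th = R1‖R2 = (8.20 × 2.18)/10.38 = 1.72 kΩ.

V_th = 4.83 V, R_th = 1.72 kΩ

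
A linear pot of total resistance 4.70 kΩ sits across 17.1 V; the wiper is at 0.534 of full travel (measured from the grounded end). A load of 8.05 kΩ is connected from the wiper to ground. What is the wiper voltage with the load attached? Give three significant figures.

V ≈ 7.97 V

The wiper splits the pot into (1−α)R = 2.190 kΩ above and αR = 2.510 kΩ below.
Lower section ‖ load = 1.913 kΩ.
V_wiper = 17.1 × 1.913/(2.190 + 1.913) = 7.97 V.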